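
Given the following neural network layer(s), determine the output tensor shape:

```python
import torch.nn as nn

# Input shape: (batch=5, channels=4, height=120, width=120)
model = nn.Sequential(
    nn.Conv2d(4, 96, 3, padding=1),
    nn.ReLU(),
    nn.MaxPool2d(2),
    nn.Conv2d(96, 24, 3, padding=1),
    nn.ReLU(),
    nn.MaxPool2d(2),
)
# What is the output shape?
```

Input: (5, 4, 120, 120) -> after first Conv2d: (5, 96, 120, 120) -> after first MaxPool2d: (5, 96, 60, 60) -> after second Conv2d: (5, 24, 60, 60) -> Output: (5, 24, 30, 30)

Answer: (5, 24, 30, 30)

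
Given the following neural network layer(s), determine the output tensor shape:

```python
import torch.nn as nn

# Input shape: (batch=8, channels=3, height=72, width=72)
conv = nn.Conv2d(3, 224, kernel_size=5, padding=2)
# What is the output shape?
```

Input: (8, 3, 72, 72) -> Output: (8, 224, 72, 72)

Answer: (8, 224, 72, 72)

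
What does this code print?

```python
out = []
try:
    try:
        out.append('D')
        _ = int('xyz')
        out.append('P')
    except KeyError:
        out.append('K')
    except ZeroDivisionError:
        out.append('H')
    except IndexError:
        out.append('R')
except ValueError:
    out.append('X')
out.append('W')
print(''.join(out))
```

Execution trace: 'D' (try body) → 'X' (outer except ValueError) → 'W' (after the try/except). Output: DXW

Answer: DXW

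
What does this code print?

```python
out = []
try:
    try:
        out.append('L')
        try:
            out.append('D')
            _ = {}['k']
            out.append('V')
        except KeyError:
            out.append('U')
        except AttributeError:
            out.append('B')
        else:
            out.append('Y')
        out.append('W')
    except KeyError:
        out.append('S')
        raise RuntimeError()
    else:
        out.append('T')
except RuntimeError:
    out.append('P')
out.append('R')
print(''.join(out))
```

Execution trace: 'L' (try body) → 'D' (inner try body) → 'U' (inner except KeyError) → 'W' (try body, no exception) → 'T' (else) → 'R' (after the try/except). Output: LDUWTR

Answer: LDUWTR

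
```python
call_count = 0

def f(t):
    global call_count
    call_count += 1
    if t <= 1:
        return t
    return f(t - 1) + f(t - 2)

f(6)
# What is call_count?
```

Calls(t) = 1 + Calls(t-1) + Calls(t-2); Calls(0)=Calls(1)=1. For t=6 this gives 25.

Answer: 25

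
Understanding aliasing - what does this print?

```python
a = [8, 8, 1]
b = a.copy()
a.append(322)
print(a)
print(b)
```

Key concept: list.copy() creates independent copy.
Step by step:
`a = [8, 8, 1]` → a = [8, 8, 1]
`b = a.copy()` → b = [8, 8, 1]
`a.append(322)` → a = [8, 8, 1, 322]
`print(a)` → prints [8, 8, 1, 322]
`print(b)` → prints [8, 8, 1]

Answer:
[8, 8, 1, 322]
[8, 8, 1]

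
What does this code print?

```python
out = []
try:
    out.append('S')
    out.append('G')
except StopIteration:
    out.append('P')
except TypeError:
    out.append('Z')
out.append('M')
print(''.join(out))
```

Execution trace: 'S' (try body) → 'G' (try body, no exception) → 'M' (after the try/except). Output: SGM

Answer: SGM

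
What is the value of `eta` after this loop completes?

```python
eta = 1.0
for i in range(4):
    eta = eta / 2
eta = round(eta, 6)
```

Halving LR 4 times: 1 / 2^4
`eta` takes the values: 1.0 → 0.5 → 0.25 → 0.125 → 0.0625

Answer: 0.0625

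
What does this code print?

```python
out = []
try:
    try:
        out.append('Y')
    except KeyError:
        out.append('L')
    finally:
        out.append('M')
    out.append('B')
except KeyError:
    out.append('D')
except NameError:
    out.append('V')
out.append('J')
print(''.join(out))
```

Execution trace: 'Y' (inner try body, no exception) → 'M' (inner finally) → 'B' (try body, no exception) → 'J' (after the try/except). Output: YMBJ

Answer: YMBJ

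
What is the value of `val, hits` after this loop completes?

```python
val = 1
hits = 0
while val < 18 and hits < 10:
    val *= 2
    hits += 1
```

Double until >= 18 or 10 iterations
`val, hits` takes the values: (1, 0) → (2, 0) → (2, 1) → (4, 1) → (4, 2) → (8, 2) → (8, 3) → (16, 3) → (16, 4) → (32, 4) → (32, 5)

Answer: 32, 5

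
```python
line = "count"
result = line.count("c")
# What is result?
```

Trace:
`line = "count"` → line = 'count'
`result = line.count("c")` → result = 1
So result = 1

Answer: 1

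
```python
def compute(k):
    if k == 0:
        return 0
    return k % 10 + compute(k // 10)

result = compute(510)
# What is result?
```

Sum of digits of 510: 0 + 1 + 5 = 6

Answer: 6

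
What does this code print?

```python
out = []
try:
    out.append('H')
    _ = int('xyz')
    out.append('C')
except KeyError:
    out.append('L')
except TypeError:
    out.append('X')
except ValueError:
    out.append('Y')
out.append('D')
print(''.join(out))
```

Execution trace: 'H' (try body) → 'Y' (except ValueError) → 'D' (after the try/except). Output: HYD

Answer: HYD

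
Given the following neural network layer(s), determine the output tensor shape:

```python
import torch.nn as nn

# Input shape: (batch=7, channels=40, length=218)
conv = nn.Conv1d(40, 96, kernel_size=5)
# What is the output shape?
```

Input: (7, 40, 218) -> Output: (7, 96, 214)

Answer: (7, 96, 214)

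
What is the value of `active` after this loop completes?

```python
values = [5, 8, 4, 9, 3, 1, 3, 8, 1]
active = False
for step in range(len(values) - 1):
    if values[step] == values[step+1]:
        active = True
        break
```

Check consecutive duplicates in [5, 8, 4, 9, 3, 1, 3, 8, 1]
`active` takes the values: False

Answer: False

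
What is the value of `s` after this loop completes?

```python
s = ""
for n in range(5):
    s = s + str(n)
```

Concatenate digits 0 to 4
`s` takes the values: "" → "0" → "01" → "012" → "0123" → "01234"

Answer: "01234"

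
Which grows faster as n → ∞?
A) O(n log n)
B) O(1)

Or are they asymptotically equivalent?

O(n log n) vs O(1): Higher order terms dominate.

Answer: A) O(n log n) grows faster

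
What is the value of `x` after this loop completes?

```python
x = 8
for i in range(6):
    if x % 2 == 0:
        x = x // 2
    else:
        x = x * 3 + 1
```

Collatz-style transformation from 8
`x` takes the values: 8 → 4 → 2 → 1 → 4 → 2 → 1

Answer: 1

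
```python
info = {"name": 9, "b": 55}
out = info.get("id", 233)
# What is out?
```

Trace:
`info = {"name": 9, "b": 55}` → info = {'name': 9, 'b': 55}
`out = info.get("id", 233)` → out = 233
So out = 233

Answer: 233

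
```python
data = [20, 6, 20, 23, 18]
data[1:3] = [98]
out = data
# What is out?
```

Trace:
`data = [20, 6, 20, 23, 18]` → data = [20, 6, 20, 23, 18]
`data[1:3] = [98]` → data = [20, 98, 23, 18]
`out = data` → out = [20, 98, 23, 18]
So out = [20, 98, 23, 18]

Answer: [20, 98, 23, 18]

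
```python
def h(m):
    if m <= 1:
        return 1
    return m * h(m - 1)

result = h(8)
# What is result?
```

h(8) = 8 * 7 * 6 * 5 * 4 * 3 * 2 * 1 = 40320

Answer: 40320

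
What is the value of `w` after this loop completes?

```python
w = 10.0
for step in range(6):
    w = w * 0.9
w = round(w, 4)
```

Exponential decay: 10.0 * 0.9^6
`w` takes the values: 10.0 → 9.0 → 8.1 → 7.29 → 6.561 → 5.9049 → 5.31441 → 5.3144

Answer: 5.3144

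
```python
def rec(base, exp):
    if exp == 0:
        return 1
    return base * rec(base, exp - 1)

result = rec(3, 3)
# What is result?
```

rec(3, 3) = 3 * 3 * 3 = 27

Answer: 27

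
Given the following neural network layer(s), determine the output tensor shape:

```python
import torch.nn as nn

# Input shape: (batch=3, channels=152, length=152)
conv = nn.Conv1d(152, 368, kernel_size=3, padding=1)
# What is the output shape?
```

Input: (3, 152, 152) -> Output: (3, 368, 152)

Answer: (3, 368, 152)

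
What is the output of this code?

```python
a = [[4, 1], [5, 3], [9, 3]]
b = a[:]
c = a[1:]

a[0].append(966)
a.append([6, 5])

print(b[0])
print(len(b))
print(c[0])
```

Key concept: slice with nested mutation.
Step by step:
`a = [[4, 1], [5, 3], [9, 3]]` → a = [[4, 1], [5, 3], [9, 3]]
`b = a[:]` → b = [[4, 1], [5, 3], [9, 3]]
`c = a[1:]` → c = [[5, 3], [9, 3]]
`a[0].append(966)` → a = [[4, 1, 966], [5, 3], [9, 3]]; b = [[4, 1, 966], [5, 3], [9, 3]]
`a.append([6, 5])` → a = [[4, 1, 966], [5, 3], [9, 3], [6, 5]]
`print(b[0])` → prints [4, 1, 966]
`print(len(b))` → prints 3
`print(c[0])` → prints [5, 3]

Answer:
[4, 1, 966]
3
[5, 3]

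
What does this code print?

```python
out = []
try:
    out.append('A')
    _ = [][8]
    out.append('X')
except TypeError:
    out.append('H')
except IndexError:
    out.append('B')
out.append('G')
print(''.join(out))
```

Execution trace: 'A' (try body) → 'B' (except IndexError) → 'G' (after the try/except). Output: ABG

Answer: ABG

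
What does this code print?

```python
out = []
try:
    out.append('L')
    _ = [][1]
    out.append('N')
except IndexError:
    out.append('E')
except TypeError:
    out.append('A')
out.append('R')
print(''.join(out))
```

Execution trace: 'L' (try body) → 'E' (except IndexError) → 'R' (after the try/except). Output: LER

Answer: LER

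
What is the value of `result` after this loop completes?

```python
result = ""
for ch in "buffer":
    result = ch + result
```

Reverse 'buffer'
`result` takes the values: "" → "b" → "ub" → "fub" → "ffub" → "effub" → "reffub"

Answer: "reffub"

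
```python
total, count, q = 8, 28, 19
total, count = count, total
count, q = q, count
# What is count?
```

Trace:
`total, count, q = 8, 28, 19` → total = 8; count = 28; q = 19
`total, count = count, total` → total = 28; count = 8
`count, q = q, count` → count = 19; q = 8
So count = 19

Answer: 19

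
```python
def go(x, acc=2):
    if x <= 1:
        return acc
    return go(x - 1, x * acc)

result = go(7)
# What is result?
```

Accumulator trace (n, acc): (7, 2) -> (6, 14) -> (5, 84) -> (4, 420) -> (3, 1680) -> (2, 5040) -> (1, 10080) -> return 10080

Answer: 10080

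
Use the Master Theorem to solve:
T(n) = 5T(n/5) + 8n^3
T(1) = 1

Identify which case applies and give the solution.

a=5, b=5, f(n)=8n^3. log_5(5) = 1. Since c=3 > 1 and the regularity condition holds (5(n/5)^3 = (5/5^3)n^3 with 5/5^3 < 1), Case 3 applies: T(n) = Θ(f(n)) = O(n^3).

Answer: O(n^3) - Case 3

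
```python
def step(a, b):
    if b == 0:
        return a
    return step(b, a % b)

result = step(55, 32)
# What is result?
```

step(55, 32) -> step(32, 23) -> step(23, 9) -> step(9, 5) -> step(5, 4) -> step(4, 1) -> step(1, 0) -> 1

Answer: 1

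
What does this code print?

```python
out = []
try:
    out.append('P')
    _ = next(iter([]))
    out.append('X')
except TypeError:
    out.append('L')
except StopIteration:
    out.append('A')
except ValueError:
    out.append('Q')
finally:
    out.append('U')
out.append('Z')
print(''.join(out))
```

Execution trace: 'P' (try body) → 'A' (except StopIteration) → 'U' (finally) → 'Z' (after the try/except). Output: PAUZ

Answer: PAUZ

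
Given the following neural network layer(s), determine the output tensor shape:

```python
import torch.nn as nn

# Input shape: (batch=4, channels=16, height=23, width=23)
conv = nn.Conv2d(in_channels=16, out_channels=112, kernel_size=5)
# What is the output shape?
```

Input: (4, 16, 23, 23) -> Output: (4, 112, 19, 19)

Answer: (4, 112, 19, 19)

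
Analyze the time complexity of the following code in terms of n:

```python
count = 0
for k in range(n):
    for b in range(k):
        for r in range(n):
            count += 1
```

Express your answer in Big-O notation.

Each loop level contributes: n × n × n. Multiplying the contributions gives O(n^3).

Answer: O(n^3)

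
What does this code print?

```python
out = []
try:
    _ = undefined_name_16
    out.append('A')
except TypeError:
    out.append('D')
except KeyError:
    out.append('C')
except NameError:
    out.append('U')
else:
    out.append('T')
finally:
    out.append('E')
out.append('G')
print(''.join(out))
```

Execution trace: 'U' (except NameError) → 'E' (finally) → 'G' (after the try/except). Output: UEG

Answer: UEG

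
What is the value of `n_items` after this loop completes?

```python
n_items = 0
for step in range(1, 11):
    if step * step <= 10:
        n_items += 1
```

Count numbers where step² ≤ 10
`n_items` takes the values: 0 → 1 → 2 → 3

Answer: 3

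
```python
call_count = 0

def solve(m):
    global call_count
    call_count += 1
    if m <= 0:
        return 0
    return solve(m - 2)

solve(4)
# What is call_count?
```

Linear recursion stepping by 2: 3 calls from m=4 down to ≤0.

Answer: 3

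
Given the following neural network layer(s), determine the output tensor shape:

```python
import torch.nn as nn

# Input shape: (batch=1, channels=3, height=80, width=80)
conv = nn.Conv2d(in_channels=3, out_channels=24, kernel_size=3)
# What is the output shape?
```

Input: (1, 3, 80, 80) -> Output: (1, 24, 78, 78)

Answer: (1, 24, 78, 78)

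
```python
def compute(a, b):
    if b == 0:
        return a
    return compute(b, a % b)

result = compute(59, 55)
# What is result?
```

compute(59, 55) -> compute(55, 4) -> compute(4, 3) -> compute(3, 1) -> compute(1, 0) -> 1

Answer: 1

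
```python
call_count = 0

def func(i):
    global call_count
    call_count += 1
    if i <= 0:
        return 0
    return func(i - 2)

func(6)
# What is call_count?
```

Linear recursion stepping by 2: 4 calls from i=6 down to ≤0.

Answer: 4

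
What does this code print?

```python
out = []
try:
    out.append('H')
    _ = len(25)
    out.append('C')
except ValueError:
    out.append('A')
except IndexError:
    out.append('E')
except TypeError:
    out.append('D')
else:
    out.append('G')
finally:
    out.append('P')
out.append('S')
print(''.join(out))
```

Execution trace: 'H' (try body) → 'D' (except TypeError) → 'P' (finally) → 'S' (after the try/except). Output: HDPS

Answer: HDPS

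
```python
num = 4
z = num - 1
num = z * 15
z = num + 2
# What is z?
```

Trace:
`num = 4` → num = 4
`z = num - 1` → z = 3
`num = z * 15` → num = 45
`z = num + 2` → z = 47
So z = 47

Answer: 47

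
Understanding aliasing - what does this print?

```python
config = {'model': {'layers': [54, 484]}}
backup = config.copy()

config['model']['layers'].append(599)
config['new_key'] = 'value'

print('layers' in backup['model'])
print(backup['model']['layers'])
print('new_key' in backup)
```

Key concept: shallow copy gotcha with nested dict.
Step by step:
`config = {'model': {'layers': [54, 484]}}` → config = {'model': {'layers': [54, 484]}}
`backup = config.copy()` → backup = {'model': {'layers': [54, 484]}}
`config['model']['layers'].append(599)` → config = {'model': {'layers': [54, 484, 599]}}; backup = {'model': {'layers': [54, 484, 599]}}
`config['new_key'] = 'value'` → config = {'model': {'layers': [54, 484, 599]}, 'new_key': 'value'}
`print('layers' in backup['model'])` → prints True
`print(backup['model']['layers'])` → prints [54, 484, 599]
`print('new_key' in backup)` → prints False

Answer:
True
[54, 484, 599]
False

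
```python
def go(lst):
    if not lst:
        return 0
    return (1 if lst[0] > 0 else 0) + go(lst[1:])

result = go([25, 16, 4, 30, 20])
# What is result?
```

Count of positive elements in [25, 16, 4, 30, 20] = 5

Answer: 5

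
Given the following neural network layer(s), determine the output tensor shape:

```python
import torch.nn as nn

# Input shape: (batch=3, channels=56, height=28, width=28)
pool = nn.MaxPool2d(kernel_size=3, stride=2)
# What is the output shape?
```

Input: (3, 56, 28, 28) -> Output: (3, 56, 13, 13)

Answer: (3, 56, 13, 13)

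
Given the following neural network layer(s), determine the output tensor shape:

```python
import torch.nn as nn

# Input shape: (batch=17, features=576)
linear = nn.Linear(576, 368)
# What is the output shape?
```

Input: (17, 576) -> Output: (17, 368)

Answer: (17, 368)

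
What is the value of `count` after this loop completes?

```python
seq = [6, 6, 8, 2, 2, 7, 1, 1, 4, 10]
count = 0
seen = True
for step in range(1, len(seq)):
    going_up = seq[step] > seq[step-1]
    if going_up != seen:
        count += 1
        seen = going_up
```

Count direction changes in [6, 6, 8, 2, 2, 7, 1, 1, 4, 10]
`count` takes the values: 0 → 1 → 2 → 3 → 4 → 5 → 6

Answer: 6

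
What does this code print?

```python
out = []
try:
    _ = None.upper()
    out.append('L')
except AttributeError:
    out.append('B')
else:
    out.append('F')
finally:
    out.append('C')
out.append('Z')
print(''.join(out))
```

Execution trace: 'B' (except AttributeError) → 'C' (finally) → 'Z' (after the try/except). Output: BCZ

Answer: BCZ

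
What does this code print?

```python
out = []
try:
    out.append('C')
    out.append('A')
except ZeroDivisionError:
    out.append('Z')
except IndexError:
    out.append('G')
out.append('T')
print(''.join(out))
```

Execution trace: 'C' (try body) → 'A' (try body, no exception) → 'T' (after the try/except). Output: CAT

Answer: CAT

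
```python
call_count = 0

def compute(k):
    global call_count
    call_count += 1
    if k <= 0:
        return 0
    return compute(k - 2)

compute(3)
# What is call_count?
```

Linear recursion stepping by 2: 3 calls from k=3 down to ≤0.

Answer: 3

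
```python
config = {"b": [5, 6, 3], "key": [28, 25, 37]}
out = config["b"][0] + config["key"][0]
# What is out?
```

Trace:
`config = {"b": [5, 6, 3], "key": [28, 25, 37]}` → config = {'b': [5, 6, 3], 'key': [28, 25, 37]}
`out = config["b"][0] + config["key"][0]` → out = 33
So out = 33

Answer: 33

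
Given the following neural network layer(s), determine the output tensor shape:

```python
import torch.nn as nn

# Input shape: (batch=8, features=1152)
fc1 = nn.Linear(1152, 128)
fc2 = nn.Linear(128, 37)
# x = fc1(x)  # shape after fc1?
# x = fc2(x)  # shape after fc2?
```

Input: (8, 1152) -> after fc1: (8, 128) -> Output: (8, 37)

Answer: (8, 37)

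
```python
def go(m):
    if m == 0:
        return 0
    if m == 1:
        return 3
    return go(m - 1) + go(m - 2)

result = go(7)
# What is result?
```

Build up from base cases: go(0)=0, go(1)=3, go(2)=3, go(3)=6, go(4)=9, go(5)=15, go(6)=24, ..., go(7)=39

Answer: 39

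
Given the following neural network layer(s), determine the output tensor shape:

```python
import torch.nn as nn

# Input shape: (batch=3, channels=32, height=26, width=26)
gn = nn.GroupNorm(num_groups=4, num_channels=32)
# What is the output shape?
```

Input: (3, 32, 26, 26) -> Output: (3, 32, 26, 26)

Answer: (3, 32, 26, 26)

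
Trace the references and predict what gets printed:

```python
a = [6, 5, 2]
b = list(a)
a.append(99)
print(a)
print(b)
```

Key concept: list() constructor creates copy.
Step by step:
`a = [6, 5, 2]` → a = [6, 5, 2]
`b = list(a)` → b = [6, 5, 2]
`a.append(99)` → a = [6, 5, 2, 99]
`print(a)` → prints [6, 5, 2, 99]
`print(b)` → prints [6, 5, 2]

Answer:
[6, 5, 2, 99]
[6, 5, 2]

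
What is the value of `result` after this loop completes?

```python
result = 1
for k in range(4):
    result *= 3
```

3^4 = 81
`result` takes the values: 1 → 3 → 9 → 27 → 81

Answer: 81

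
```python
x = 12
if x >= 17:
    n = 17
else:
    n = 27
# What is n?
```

Trace:
`x = 12` → x = 12
`if x >= 17: ...` → x >= 17 is False, take else branch → n = 27
So n = 27

Answer: 27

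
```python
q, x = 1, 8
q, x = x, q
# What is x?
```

Trace:
`q, x = 1, 8` → q = 1; x = 8
`q, x = x, q` → q = 8; x = 1
So x = 1

Answer: 1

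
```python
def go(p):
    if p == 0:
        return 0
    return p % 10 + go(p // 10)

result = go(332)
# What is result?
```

Sum of digits of 332: 2 + 3 + 3 = 8

Answer: 8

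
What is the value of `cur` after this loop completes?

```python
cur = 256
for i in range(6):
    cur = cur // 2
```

Halve 6 times: 256 // 2^6 = 4
`cur` takes the values: 256 → 128 → 64 → 32 → 16 → 8 → 4

Answer: 4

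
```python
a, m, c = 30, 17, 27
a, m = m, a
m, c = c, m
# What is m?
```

Trace:
`a, m, c = 30, 17, 27` → a = 30; m = 17; c = 27
`a, m = m, a` → a = 17; m = 30
`m, c = c, m` → m = 27; c = 30
So m = 27

Answer: 27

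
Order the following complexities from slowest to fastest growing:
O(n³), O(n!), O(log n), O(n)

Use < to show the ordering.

Ordered by growth rate: O(log n) < O(n) < O(n³) < O(n!)

Answer: O(log n) < O(n) < O(n³) < O(n!)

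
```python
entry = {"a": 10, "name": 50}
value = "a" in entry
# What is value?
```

Trace:
`entry = {"a": 10, "name": 50}` → entry = {'a': 10, 'name': 50}
`value = "a" in entry` → value = True
So value = True

Answer: True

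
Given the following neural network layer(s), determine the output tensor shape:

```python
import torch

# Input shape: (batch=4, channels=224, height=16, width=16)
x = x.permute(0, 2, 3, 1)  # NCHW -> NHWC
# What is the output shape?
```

Input: (4, 224, 16, 16) -> Output: (4, 16, 16, 224)

Answer: (4, 16, 16, 224)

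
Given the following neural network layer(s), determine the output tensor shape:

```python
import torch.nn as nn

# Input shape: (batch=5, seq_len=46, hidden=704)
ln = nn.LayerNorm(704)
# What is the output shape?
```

Input: (5, 46, 704) -> Output: (5, 46, 704)

Answer: (5, 46, 704)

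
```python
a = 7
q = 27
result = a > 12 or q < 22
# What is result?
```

Trace:
`a = 7` → a = 7
`q = 27` → q = 27
`result = a > 12 or q < 22` → result = False
So result = False

Answer: False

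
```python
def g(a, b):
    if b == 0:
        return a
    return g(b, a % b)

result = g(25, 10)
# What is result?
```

g(25, 10) -> g(10, 5) -> g(5, 0) -> 5

Answer: 5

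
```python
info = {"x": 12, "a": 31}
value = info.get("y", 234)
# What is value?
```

Trace:
`info = {"x": 12, "a": 31}` → info = {'x': 12, 'a': 31}
`value = info.get("y", 234)` → value = 234
So value = 234

Answer: 234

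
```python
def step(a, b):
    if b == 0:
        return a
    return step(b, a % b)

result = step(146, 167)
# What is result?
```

step(146, 167) -> step(167, 146) -> step(146, 21) -> step(21, 20) -> step(20, 1) -> step(1, 0) -> 1

Answer: 1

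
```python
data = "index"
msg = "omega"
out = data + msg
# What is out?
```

Trace:
`data = "index"` → data = 'index'
`msg = "omega"` → msg = 'omega'
`out = data + msg` → out = 'indexomega'
So out = 'indexomega'

Answer: 'indexomega'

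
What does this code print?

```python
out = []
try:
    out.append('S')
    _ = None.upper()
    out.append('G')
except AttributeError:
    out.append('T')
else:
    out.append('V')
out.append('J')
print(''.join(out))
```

Execution trace: 'S' (try body) → 'T' (except AttributeError) → 'J' (after the try/except). Output: STJ

Answer: STJ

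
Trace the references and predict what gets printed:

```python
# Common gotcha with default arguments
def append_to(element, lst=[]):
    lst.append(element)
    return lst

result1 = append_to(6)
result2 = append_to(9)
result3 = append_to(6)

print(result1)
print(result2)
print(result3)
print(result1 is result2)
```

Key concept: mutable default argument gotcha.
Step by step:
`result1 = append_to(6)` → result1 = [6]
`result2 = append_to(9)` → result1 = [6, 9] (same object as result2); result2 = [6, 9] (same object as result1)
`result3 = append_to(6)` → result1 = [6, 9, 6] (same object as result2, result3); result2 = [6, 9, 6] (same object as result1, result3); result3 = [6, 9, 6] (same object as result1, result2)
`print(result1)` → prints [6, 9, 6]
`print(result2)` → prints [6, 9, 6]
`print(result3)` → prints [6, 9, 6]
`print(result1 is result2)` → prints True

Answer:
[6, 9, 6]
[6, 9, 6]
[6, 9, 6]
True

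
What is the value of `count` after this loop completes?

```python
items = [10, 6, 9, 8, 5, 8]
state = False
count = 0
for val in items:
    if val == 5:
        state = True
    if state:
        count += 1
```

Count elements after first 5 in [10, 6, 9, 8, 5, 8]
`count` takes the values: 0 → 1 → 2

Answer: 2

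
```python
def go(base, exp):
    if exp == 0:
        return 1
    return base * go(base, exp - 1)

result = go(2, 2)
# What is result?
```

go(2, 2) = 2 * 2 = 4

Answer: 4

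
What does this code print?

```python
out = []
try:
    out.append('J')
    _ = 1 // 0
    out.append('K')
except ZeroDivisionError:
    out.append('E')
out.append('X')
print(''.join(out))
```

Execution trace: 'J' (try body) → 'E' (except ZeroDivisionError) → 'X' (after the try/except). Output: JEX

Answer: JEX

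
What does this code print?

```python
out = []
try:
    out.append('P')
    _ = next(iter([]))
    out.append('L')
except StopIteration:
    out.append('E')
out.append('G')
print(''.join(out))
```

Execution trace: 'P' (try body) → 'E' (except StopIteration) → 'G' (after the try/except). Output: PEG

Answer: PEG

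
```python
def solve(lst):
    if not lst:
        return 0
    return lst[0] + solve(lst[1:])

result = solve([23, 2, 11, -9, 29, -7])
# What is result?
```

23 + 2 + 11 + (-9) + 29 + (-7) + 0 = 49

Answer: 49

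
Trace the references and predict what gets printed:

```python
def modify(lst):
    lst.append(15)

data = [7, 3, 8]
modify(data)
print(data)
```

Key concept: function modifies passed list.
Step by step:
`data = [7, 3, 8]` → data = [7, 3, 8]
`modify(data)` → data = [7, 3, 8, 15]
`print(data)` → prints [7, 3, 8, 15]

Answer: [7, 3, 8, 15]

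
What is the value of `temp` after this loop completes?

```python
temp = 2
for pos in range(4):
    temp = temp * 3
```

Multiply by 3, 4 times: 2 * 3^4 = 162
`temp` takes the values: 2 → 6 → 18 → 54 → 162

Answer: 162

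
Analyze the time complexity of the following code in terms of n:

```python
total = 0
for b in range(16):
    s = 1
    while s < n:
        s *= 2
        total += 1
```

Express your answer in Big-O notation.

Each loop level contributes: 1 × log n. Multiplying the contributions gives O(log n).

Answer: O(log n)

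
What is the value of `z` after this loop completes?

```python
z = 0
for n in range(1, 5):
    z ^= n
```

XOR of 1 to 4
`z` takes the values: 0 → 1 → 3 → 0 → 4

Answer: 4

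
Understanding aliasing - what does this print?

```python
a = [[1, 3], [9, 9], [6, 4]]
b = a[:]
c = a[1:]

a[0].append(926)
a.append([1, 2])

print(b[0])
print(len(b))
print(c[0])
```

Key concept: slice with nested mutation.
Step by step:
`a = [[1, 3], [9, 9], [6, 4]]` → a = [[1, 3], [9, 9], [6, 4]]
`b = a[:]` → b = [[1, 3], [9, 9], [6, 4]]
`c = a[1:]` → c = [[9, 9], [6, 4]]
`a[0].append(926)` → a = [[1, 3, 926], [9, 9], [6, 4]]; b = [[1, 3, 926], [9, 9], [6, 4]]
`a.append([1, 2])` → a = [[1, 3, 926], [9, 9], [6, 4], [1, 2]]
`print(b[0])` → prints [1, 3, 926]
`print(len(b))` → prints 3
`print(c[0])` → prints [9, 9]

Answer:
[1, 3, 926]
3
[9, 9]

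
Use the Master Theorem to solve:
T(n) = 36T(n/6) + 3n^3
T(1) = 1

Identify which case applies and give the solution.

a=36, b=6, f(n)=3n^3. log_6(36) = 2. Since c=3 > 2 and the regularity condition holds (36(n/6)^3 = (36/6^3)n^3 with 36/6^3 < 1), Case 3 applies: T(n) = Θ(f(n)) = O(n^3).

Answer: O(n^3) - Case 3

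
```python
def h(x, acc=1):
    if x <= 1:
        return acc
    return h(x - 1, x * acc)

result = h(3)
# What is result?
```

Accumulator trace (n, acc): (3, 1) -> (2, 3) -> (1, 6) -> return 6

Answer: 6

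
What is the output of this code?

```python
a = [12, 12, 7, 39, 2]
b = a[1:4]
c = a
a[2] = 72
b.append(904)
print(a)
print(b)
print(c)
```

Key concept: slice vs alias.
Step by step:
`a = [12, 12, 7, 39, 2]` → a = [12, 12, 7, 39, 2]
`b = a[1:4]` → b = [12, 7, 39]
`c = a` → c = [12, 12, 7, 39, 2] (same object as a)
`a[2] = 72` → a = [12, 12, 72, 39, 2] (same object as c); c = [12, 12, 72, 39, 2] (same object as a)
`b.append(904)` → b = [12, 7, 39, 904]
`print(a)` → prints [12, 12, 72, 39, 2]
`print(b)` → prints [12, 7, 39, 904]
`print(c)` → prints [12, 12, 72, 39, 2]

Answer:
[12, 12, 72, 39, 2]
[12, 7, 39, 904]
[12, 12, 72, 39, 2]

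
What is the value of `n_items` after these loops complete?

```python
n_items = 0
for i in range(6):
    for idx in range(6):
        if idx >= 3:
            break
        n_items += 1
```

Inner breaks at 3, outer runs 6 times
`n_items` takes the values: 0 → 1 → 2 → 3 → 4 → 5 → 6 → 7 → 8 → 9 → 10 → 11 → 12 → 13 → 14 → 15 → 16 → 17 → 18

Answer: 18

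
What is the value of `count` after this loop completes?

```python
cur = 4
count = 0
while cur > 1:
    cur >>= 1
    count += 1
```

Count right shifts until 1
`count` takes the values: 0 → 1 → 2

Answer: 2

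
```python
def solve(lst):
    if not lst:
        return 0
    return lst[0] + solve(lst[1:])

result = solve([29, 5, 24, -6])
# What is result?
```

29 + 5 + 24 + (-6) + 0 = 52

Answer: 52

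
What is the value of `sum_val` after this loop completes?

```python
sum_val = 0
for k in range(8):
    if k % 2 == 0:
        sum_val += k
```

Sum of even numbers 0 to 7
`sum_val` takes the values: 0 → 2 → 6 → 12

Answer: 12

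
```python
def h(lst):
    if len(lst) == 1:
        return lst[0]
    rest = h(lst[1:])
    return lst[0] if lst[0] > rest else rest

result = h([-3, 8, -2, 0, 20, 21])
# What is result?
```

Recursive max over [-3, 8, -2, 0, 20, 21] = 21

Answer: 21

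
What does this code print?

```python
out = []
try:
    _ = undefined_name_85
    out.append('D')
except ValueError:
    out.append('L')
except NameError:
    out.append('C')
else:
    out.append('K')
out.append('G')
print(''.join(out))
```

Execution trace: 'C' (except NameError) → 'G' (after the try/except). Output: CG

Answer: CG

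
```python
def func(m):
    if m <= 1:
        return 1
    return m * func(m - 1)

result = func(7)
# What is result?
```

func(7) = 7 * 6 * 5 * 4 * 3 * 2 * 1 = 5040

Answer: 5040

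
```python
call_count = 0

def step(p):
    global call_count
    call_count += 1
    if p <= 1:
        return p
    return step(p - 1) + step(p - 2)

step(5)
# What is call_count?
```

Calls(p) = 1 + Calls(p-1) + Calls(p-2); Calls(0)=Calls(1)=1. For p=5 this gives 15.

Answer: 15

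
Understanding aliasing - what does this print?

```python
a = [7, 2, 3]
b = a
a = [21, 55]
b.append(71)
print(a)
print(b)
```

Key concept: rebinding vs mutation: a is rebound to a new list, b still points at the original.
Step by step:
`a = [7, 2, 3]` → a = [7, 2, 3]
`b = a` → b = [7, 2, 3] (same object as a)
`a = [21, 55]` → a = [21, 55]
`b.append(71)` → b = [7, 2, 3, 71]
`print(a)` → prints [21, 55]
`print(b)` → prints [7, 2, 3, 71]

Answer:
[21, 55]
[7, 2, 3, 71]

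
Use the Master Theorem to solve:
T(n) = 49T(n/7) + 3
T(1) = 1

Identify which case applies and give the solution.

a=49, b=7, f(n)=3. log_7(49) = 2. Since c=0 < 2, Case 1 applies: T(n) = Θ(n^log_b(a)) = O(n^2).

Answer: O(n^2) - Case 1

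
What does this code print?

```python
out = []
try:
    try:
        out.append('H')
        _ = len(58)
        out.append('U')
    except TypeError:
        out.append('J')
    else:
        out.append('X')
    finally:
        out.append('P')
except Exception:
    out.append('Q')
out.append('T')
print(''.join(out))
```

Execution trace: 'H' (inner try body) → 'J' (inner except TypeError) → 'P' (inner finally) → 'T' (after the try/except). Output: HJPT

Answer: HJPT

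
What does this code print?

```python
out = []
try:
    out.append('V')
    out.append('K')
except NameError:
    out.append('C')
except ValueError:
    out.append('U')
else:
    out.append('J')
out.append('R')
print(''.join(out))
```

Execution trace: 'V' (try body) → 'K' (try body, no exception) → 'J' (else) → 'R' (after the try/except). Output: VKJR

Answer: VKJR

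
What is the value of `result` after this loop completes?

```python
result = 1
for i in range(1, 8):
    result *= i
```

7! = 5040
`result` takes the values: 1 → 2 → 6 → 24 → 120 → 720 → 5040

Answer: 5040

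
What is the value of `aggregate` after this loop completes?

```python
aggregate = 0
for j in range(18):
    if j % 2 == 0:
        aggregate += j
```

Sum of even numbers 0 to 17
`aggregate` takes the values: 0 → 2 → 6 → 12 → 20 → 30 → 42 → 56 → 72

Answer: 72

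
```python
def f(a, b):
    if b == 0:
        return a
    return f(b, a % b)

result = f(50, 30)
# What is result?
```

f(50, 30) -> f(30, 20) -> f(20, 10) -> f(10, 0) -> 10

Answer: 10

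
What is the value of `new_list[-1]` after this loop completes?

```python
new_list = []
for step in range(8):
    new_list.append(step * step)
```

Last element of squares 0 to 7
`new_list` takes the values: [] → [0] → [0, 1] → [0, 1, 4] → [0, 1, 4, 9] → [0, 1, 4, 9, 16] → [0, 1, 4, 9, 16, 25] → [0, 1, 4, 9, 16, 25, 36] → [0, 1, 4, 9, 16, 25, 36, 49]
So `new_list[-1]` = 49

Answer: 49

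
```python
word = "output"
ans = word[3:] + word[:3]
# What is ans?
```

Trace:
`word = "output"` → word = 'output'
`ans = word[3:] + word[:3]` → ans = 'putout'
So ans = 'putout'

Answer: 'putout'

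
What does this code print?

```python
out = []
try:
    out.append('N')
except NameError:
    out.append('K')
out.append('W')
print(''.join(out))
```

Execution trace: 'N' (try body, no exception) → 'W' (after the try/except). Output: NW

Answer: NW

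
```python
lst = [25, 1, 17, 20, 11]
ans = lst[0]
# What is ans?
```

Trace:
`lst = [25, 1, 17, 20, 11]` → lst = [25, 1, 17, 20, 11]
`ans = lst[0]` → ans = 25
So ans = 25

Answer: 25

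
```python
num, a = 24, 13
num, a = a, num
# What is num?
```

Trace:
`num, a = 24, 13` → num = 24; a = 13
`num, a = a, num` → num = 13; a = 24
So num = 13

Answer: 13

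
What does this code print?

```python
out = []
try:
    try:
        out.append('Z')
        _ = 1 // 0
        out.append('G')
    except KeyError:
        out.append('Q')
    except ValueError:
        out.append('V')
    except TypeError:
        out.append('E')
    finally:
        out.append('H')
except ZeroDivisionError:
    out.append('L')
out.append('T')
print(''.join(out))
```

Execution trace: 'Z' (try body) → 'H' (finally) → 'L' (outer except ZeroDivisionError) → 'T' (after the try/except). Output: ZHLT

Answer: ZHLT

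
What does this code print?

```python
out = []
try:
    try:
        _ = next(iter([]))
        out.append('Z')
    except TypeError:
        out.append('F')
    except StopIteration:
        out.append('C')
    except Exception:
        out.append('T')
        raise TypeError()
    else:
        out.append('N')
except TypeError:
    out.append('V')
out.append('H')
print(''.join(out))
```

Execution trace: 'C' (inner except StopIteration) → 'H' (after the try/except). Output: CH

Answer: CH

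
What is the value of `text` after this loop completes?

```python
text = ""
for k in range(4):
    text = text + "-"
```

Repeat '-' 4 times
`text` takes the values: "" → "-" → "--" → "---" → "----"

Answer: "----"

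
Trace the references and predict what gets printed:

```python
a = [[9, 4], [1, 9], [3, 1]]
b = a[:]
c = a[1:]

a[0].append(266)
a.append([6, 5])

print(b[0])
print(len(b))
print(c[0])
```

Key concept: slice with nested mutation.
Step by step:
`a = [[9, 4], [1, 9], [3, 1]]` → a = [[9, 4], [1, 9], [3, 1]]
`b = a[:]` → b = [[9, 4], [1, 9], [3, 1]]
`c = a[1:]` → c = [[1, 9], [3, 1]]
`a[0].append(266)` → a = [[9, 4, 266], [1, 9], [3, 1]]; b = [[9, 4, 266], [1, 9], [3, 1]]
`a.append([6, 5])` → a = [[9, 4, 266], [1, 9], [3, 1], [6, 5]]
`print(b[0])` → prints [9, 4, 266]
`print(len(b))` → prints 3
`print(c[0])` → prints [1, 9]

Answer:
[9, 4, 266]
3
[1, 9]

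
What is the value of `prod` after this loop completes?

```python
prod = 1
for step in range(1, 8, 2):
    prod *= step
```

Product of 1, 3, 5, ... up to 7
`prod` takes the values: 1 → 3 → 15 → 105

Answer: 105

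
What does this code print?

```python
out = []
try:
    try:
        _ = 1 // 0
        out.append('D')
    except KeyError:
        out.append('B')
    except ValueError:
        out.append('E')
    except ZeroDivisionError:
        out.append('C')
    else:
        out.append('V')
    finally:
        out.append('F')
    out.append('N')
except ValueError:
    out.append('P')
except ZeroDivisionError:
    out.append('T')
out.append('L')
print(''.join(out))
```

Execution trace: 'C' (inner except ZeroDivisionError) → 'F' (inner finally) → 'N' (try body, no exception) → 'L' (after the try/except). Output: CFNL

Answer: CFNL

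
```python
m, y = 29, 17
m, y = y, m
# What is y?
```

Trace:
`m, y = 29, 17` → m = 29; y = 17
`m, y = y, m` → m = 17; y = 29
So y = 29

Answer: 29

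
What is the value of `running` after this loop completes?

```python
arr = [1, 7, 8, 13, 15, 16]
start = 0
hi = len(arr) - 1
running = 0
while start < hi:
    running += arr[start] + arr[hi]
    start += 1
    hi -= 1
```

Sum of pairs from ends
`running` takes the values: 0 → 17 → 39 → 60

Answer: 60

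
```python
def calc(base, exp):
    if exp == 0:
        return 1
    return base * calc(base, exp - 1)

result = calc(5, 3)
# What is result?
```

calc(5, 3) = 5 * 5 * 5 = 125

Answer: 125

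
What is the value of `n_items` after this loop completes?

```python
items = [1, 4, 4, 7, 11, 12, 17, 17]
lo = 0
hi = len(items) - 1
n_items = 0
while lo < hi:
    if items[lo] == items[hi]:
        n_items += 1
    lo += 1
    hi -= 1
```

Count matching pairs from ends
`n_items` takes the values: 0

Answer: 0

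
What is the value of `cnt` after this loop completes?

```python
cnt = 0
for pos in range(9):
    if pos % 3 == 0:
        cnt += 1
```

Count numbers divisible by 3 in range(9)
`cnt` takes the values: 0 → 1 → 2 → 3

Answer: 3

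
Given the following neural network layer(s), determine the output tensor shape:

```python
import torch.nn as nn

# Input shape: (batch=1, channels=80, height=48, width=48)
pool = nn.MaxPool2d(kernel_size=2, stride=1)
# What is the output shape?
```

Input: (1, 80, 48, 48) -> Output: (1, 80, 47, 47)

Answer: (1, 80, 47, 47)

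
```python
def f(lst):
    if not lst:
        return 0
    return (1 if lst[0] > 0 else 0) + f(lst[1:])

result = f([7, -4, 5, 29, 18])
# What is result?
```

Count of positive elements in [7, -4, 5, 29, 18] = 4

Answer: 4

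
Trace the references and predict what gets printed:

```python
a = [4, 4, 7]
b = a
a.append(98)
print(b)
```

Key concept: basic list aliasing.
Step by step:
`a = [4, 4, 7]` → a = [4, 4, 7]
`b = a` → b = [4, 4, 7] (same object as a)
`a.append(98)` → a = [4, 4, 7, 98] (same object as b); b = [4, 4, 7, 98] (same object as a)
`print(b)` → prints [4, 4, 7, 98]

Answer: [4, 4, 7, 98]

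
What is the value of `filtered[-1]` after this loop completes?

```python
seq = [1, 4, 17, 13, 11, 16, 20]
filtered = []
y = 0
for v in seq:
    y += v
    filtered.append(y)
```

Cumulative sum ends at 82
`filtered` takes the values: [] → [1] → [1, 5] → [1, 5, 22] → [1, 5, 22, 35] → [1, 5, 22, 35, 46] → [1, 5, 22, 35, 46, 62] → [1, 5, 22, 35, 46, 62, 82]
So `filtered[-1]` = 82

Answer: 82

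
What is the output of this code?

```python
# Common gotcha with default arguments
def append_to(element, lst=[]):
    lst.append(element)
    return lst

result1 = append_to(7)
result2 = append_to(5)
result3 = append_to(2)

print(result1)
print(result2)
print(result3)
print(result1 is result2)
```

Key concept: mutable default argument gotcha.
Step by step:
`result1 = append_to(7)` → result1 = [7]
`result2 = append_to(5)` → result1 = [7, 5] (same object as result2); result2 = [7, 5] (same object as result1)
`result3 = append_to(2)` → result1 = [7, 5, 2] (same object as result2, result3); result2 = [7, 5, 2] (same object as result1, result3); result3 = [7, 5, 2] (same object as result1, result2)
`print(result1)` → prints [7, 5, 2]
`print(result2)` → prints [7, 5, 2]
`print(result3)` → prints [7, 5, 2]
`print(result1 is result2)` → prints True

Answer:
[7, 5, 2]
[7, 5, 2]
[7, 5, 2]
True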